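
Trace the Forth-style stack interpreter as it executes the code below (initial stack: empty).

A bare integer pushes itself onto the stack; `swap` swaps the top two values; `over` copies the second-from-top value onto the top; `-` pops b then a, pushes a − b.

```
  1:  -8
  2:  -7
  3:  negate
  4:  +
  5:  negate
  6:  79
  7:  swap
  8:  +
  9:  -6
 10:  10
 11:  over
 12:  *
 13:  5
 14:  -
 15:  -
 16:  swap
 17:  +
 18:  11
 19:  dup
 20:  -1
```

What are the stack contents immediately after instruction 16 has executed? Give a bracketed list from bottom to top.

[59, 80]

-8     -> -8
-7     -> -8 -7
negate -> -8 7
+      -> -1
negate -> 1
79     -> 1 79
swap   -> 79 1
+      -> 80
-6     -> 80 -6
10     -> 80 -6 10
over   -> 80 -6 10 -6
*      -> 80 -6 -60
5      -> 80 -6 -60 5
-      -> 80 -6 -65
-      -> 80 59
swap   -> 59 80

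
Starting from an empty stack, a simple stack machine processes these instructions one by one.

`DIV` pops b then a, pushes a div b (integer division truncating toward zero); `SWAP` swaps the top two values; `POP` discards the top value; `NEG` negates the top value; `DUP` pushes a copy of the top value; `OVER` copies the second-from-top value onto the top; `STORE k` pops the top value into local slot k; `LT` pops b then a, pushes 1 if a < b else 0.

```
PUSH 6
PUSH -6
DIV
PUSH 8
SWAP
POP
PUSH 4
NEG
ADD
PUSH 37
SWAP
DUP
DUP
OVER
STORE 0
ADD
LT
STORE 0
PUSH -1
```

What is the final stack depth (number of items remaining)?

PUSH 6   [6]
PUSH -6  [6, -6]
DIV      [-1]
PUSH 8   [-1, 8]
SWAP     [8, -1]
POP      [8]
PUSH 4   [8, 4]
NEG      [8, -4]
ADD      [4]
PUSH 37  [4, 37]
SWAP     [37, 4]
DUP      [37, 4, 4]
DUP      [37, 4, 4, 4]
OVER     [37, 4, 4, 4, 4]
STORE 0  [37, 4, 4, 4]
ADD      [37, 4, 8]
LT       [37, 1]
STORE 0  [37]
PUSH -1  [37, -1]

2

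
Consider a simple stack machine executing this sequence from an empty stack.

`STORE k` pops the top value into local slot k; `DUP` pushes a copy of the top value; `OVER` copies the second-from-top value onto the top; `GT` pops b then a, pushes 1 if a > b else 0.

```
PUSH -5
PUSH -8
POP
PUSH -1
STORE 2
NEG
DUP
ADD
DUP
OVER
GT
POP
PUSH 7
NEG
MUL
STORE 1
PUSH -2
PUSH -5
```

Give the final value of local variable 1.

-70

PUSH -5  -5
PUSH -8  -5 -8
POP      -5
PUSH -1  -5 -1
STORE 2  -5
NEG      5
DUP      5 5
ADD      10
DUP      10 10
OVER     10 10 10
GT       10 0
POP      10
PUSH 7   10 7
NEG      10 -7
MUL      -70
STORE 1  (empty)
PUSH -2  -2
PUSH -5  -2 -5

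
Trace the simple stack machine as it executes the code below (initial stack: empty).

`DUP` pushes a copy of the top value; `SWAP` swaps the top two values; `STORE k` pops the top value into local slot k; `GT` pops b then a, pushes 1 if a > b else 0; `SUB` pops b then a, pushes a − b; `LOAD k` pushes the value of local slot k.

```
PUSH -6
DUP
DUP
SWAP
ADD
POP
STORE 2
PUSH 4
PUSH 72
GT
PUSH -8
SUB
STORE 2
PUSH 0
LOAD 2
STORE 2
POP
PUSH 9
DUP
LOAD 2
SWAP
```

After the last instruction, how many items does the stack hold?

PUSH -6  [-6]
DUP      [-6, -6]
DUP      [-6, -6, -6]
SWAP     [-6, -6, -6]
ADD      [-6, -12]
POP      [-6]
STORE 2  []
PUSH 4   [4]
PUSH 72  [4, 72]
GT       [0]
PUSH -8  [0, -8]
SUB      [8]
STORE 2  []
PUSH 0   [0]
LOAD 2   [0, 8]
STORE 2  [0]
POP      []
PUSH 9   [9]
DUP      [9, 9]
LOAD 2   [9, 9, 8]
SWAP     [9, 8, 9]

3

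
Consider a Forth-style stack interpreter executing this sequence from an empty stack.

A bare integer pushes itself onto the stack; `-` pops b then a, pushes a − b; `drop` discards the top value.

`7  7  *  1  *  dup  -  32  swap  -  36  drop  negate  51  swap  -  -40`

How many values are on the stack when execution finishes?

2

7      : 7
7      : 7 7
*      : 49
1      : 49 1
*      : 49
dup    : 49 49
-      : 0
32     : 0 32
swap   : 32 0
-      : 32
36     : 32 36
drop   : 32
negate : -32
51     : -32 51
swap   : 51 -32
-      : 83
-40    : 83 -40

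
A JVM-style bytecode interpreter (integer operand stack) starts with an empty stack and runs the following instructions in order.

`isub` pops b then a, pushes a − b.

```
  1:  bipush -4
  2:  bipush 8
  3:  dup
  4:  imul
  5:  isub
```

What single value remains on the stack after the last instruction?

-68

bipush -4 : -4
bipush 8  : -4 8
dup       : -4 8 8
imul      : -4 64
isub      : -68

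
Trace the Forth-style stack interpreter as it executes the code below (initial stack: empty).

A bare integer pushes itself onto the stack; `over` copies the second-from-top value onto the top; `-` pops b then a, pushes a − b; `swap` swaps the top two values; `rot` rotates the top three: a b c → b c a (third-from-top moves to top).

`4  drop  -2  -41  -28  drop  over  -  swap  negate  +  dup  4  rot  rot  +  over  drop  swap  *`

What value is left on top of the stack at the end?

4      -> 4
drop   -> (empty)
-2     -> -2
-41    -> -2 -41
-28    -> -2 -41 -28
drop   -> -2 -41
over   -> -2 -41 -2
-      -> -2 -39
swap   -> -39 -2
negate -> -39 2
+      -> -37
dup    -> -37 -37
4      -> -37 -37 4
rot    -> -37 4 -37
rot    -> 4 -37 -37
+      -> 4 -74
over   -> 4 -74 4
drop   -> 4 -74
swap   -> -74 4
*      -> -296

-296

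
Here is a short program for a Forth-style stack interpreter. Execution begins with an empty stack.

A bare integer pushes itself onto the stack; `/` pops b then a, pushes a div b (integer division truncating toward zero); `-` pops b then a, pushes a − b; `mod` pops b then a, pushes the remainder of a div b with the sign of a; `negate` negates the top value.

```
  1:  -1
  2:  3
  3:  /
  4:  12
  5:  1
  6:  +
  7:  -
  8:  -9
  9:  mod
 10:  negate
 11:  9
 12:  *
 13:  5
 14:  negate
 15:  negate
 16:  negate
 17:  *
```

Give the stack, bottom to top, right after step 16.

-1     : -1
3      : -1 3
/      : 0
12     : 0 12
1      : 0 12 1
+      : 0 13
-      : -13
-9     : -13 -9
mod    : -4
negate : 4
9      : 4 9
*      : 36
5      : 36 5
negate : 36 -5
negate : 36 5
negate : 36 -5

[36, -5]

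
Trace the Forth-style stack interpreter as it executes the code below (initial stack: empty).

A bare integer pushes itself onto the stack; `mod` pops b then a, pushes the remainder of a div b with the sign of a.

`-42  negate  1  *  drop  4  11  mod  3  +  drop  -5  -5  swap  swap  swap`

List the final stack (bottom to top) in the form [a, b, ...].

[-5, -5]

-42    -> -42
negate -> 42
1      -> 42 1
*      -> 42
drop   -> (empty)
4      -> 4
11     -> 4 11
mod    -> 4
3      -> 4 3
+      -> 7
drop   -> (empty)
-5     -> -5
-5     -> -5 -5
swap   -> -5 -5
swap   -> -5 -5
swap   -> -5 -5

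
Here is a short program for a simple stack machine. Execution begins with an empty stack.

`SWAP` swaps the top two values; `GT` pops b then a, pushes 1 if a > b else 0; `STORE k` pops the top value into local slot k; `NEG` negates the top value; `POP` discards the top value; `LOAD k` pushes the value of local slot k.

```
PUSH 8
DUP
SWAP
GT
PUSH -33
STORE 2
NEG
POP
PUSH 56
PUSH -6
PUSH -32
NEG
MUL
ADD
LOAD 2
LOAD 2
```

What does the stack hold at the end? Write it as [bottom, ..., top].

[-136, -33, -33]

PUSH 8   → [8]
DUP      → [8, 8]
SWAP     → [8, 8]
GT       → [0]
PUSH -33 → [0, -33]
STORE 2  → [0]
NEG      → [0]
POP      → []
PUSH 56  → [56]
PUSH -6  → [56, -6]
PUSH -32 → [56, -6, -32]
NEG      → [56, -6, 32]
MUL      → [56, -192]
ADD      → [-136]
LOAD 2   → [-136, -33]
LOAD 2   → [-136, -33, -33]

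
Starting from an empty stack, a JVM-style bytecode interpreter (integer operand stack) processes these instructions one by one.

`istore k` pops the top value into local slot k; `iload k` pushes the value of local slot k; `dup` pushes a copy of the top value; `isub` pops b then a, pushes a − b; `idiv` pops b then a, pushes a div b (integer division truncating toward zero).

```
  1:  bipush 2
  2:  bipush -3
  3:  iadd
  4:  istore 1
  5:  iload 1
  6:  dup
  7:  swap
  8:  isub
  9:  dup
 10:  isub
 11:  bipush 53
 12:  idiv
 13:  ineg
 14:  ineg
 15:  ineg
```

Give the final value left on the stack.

0

bipush 2  -> 2
bipush -3 -> 2 -3
iadd      -> -1
istore 1  -> (empty)
iload 1   -> -1
dup       -> -1 -1
swap      -> -1 -1
isub      -> 0
dup       -> 0 0
isub      -> 0
bipush 53 -> 0 53
idiv      -> 0
ineg      -> 0
ineg      -> 0
ineg      -> 0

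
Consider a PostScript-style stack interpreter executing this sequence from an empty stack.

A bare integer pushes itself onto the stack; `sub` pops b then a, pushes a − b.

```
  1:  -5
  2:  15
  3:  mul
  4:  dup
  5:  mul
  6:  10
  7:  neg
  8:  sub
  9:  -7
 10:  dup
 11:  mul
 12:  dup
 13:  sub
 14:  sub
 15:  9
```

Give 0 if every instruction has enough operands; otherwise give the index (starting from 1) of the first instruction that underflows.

-5   -5
15   -5 15
mul  -75
dup  -75 -75
mul  5625
10   5625 10
neg  5625 -10
sub  5635
-7   5635 -7
dup  5635 -7 -7
mul  5635 49
dup  5635 49 49
sub  5635 0
sub  5635
9    5635 9

0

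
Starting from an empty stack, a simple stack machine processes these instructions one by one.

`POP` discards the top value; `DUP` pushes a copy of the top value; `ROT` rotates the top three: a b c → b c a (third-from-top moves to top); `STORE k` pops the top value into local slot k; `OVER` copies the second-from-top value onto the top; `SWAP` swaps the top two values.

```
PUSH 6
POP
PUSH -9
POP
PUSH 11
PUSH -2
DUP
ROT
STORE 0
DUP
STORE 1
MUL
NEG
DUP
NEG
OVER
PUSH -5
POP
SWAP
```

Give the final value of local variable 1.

PUSH 6  -> [6]
POP     -> []
PUSH -9 -> [-9]
POP     -> []
PUSH 11 -> [11]
PUSH -2 -> [11, -2]
DUP     -> [11, -2, -2]
ROT     -> [-2, -2, 11]
STORE 0 -> [-2, -2]
DUP     -> [-2, -2, -2]
STORE 1 -> [-2, -2]
MUL     -> [4]
NEG     -> [-4]
DUP     -> [-4, -4]
NEG     -> [-4, 4]
OVER    -> [-4, 4, -4]
PUSH -5 -> [-4, 4, -4, -5]
POP     -> [-4, 4, -4]
SWAP    -> [-4, -4, 4]

-2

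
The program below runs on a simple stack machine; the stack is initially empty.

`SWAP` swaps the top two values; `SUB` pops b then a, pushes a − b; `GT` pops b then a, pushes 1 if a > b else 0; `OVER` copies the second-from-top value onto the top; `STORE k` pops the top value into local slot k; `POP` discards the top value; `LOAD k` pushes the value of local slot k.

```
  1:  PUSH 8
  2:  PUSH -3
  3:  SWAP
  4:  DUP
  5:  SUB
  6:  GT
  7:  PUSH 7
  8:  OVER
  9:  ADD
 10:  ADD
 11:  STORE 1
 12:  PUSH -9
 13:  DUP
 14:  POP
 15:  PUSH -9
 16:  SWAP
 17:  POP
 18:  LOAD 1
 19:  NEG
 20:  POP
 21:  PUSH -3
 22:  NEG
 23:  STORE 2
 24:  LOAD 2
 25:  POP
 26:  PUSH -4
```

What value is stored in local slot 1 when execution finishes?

PUSH 8   8
PUSH -3  8 -3
SWAP     -3 8
DUP      -3 8 8
SUB      -3 0
GT       0
PUSH 7   0 7
OVER     0 7 0
ADD      0 7
ADD      7
STORE 1  (empty)
PUSH -9  -9
DUP      -9 -9
POP      -9
PUSH -9  -9 -9
SWAP     -9 -9
POP      -9
LOAD 1   -9 7
NEG      -9 -7
POP      -9
PUSH -3  -9 -3
NEG      -9 3
STORE 2  -9
LOAD 2   -9 3
POP      -9
PUSH -4  -9 -4

7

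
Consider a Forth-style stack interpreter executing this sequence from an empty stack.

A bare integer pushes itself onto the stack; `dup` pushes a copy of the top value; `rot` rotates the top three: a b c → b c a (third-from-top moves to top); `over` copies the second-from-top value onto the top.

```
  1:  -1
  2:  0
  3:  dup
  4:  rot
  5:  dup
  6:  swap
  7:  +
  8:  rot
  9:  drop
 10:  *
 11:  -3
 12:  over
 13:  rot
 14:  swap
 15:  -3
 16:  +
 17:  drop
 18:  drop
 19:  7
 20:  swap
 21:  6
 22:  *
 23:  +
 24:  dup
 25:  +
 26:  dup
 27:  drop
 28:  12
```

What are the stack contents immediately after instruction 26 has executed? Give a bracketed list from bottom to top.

[-22, -22]

-1   → -1
0    → -1 0
dup  → -1 0 0
rot  → 0 0 -1
dup  → 0 0 -1 -1
swap → 0 0 -1 -1
+    → 0 0 -2
rot  → 0 -2 0
drop → 0 -2
*    → 0
-3   → 0 -3
over → 0 -3 0
rot  → -3 0 0
swap → -3 0 0
-3   → -3 0 0 -3
+    → -3 0 -3
drop → -3 0
drop → -3
7    → -3 7
swap → 7 -3
6    → 7 -3 6
*    → 7 -18
+    → -11
dup  → -11 -11
+    → -22
dup  → -22 -22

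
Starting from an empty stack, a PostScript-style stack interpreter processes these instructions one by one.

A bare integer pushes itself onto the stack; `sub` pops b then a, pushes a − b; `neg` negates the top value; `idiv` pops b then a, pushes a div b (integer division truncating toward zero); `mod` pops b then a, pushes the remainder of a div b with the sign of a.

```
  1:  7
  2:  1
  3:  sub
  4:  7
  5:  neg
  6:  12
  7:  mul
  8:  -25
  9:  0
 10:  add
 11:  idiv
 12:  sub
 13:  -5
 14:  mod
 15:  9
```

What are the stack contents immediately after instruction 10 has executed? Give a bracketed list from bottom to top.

7   : 7
1   : 7 1
sub : 6
7   : 6 7
neg : 6 -7
12  : 6 -7 12
mul : 6 -84
-25 : 6 -84 -25
0   : 6 -84 -25 0
add : 6 -84 -25

[6, -84, -25]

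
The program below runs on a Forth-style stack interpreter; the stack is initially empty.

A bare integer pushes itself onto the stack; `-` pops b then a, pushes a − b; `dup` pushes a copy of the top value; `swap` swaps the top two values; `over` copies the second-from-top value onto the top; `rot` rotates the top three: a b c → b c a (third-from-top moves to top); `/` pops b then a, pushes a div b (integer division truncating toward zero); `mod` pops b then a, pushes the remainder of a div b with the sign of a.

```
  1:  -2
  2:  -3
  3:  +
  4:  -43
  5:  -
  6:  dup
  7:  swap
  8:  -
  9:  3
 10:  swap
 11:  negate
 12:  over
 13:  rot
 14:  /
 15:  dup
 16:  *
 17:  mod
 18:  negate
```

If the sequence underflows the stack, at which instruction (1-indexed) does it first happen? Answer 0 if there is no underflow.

0

-2     → -2
-3     → -2 -3
+      → -5
-43    → -5 -43
-      → 38
dup    → 38 38
swap   → 38 38
-      → 0
3      → 0 3
swap   → 3 0
negate → 3 0
over   → 3 0 3
rot    → 0 3 3
/      → 0 1
dup    → 0 1 1
*      → 0 1
mod    → 0
negate → 0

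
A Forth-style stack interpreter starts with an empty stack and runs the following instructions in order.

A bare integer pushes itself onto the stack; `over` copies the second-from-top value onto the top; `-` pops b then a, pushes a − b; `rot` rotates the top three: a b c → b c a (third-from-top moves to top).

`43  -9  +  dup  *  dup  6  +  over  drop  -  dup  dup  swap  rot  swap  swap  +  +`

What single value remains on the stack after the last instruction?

-18

43   : 43
-9   : 43 -9
+    : 34
dup  : 34 34
*    : 1156
dup  : 1156 1156
6    : 1156 1156 6
+    : 1156 1162
over : 1156 1162 1156
drop : 1156 1162
-    : -6
dup  : -6 -6
dup  : -6 -6 -6
swap : -6 -6 -6
rot  : -6 -6 -6
swap : -6 -6 -6
swap : -6 -6 -6
+    : -6 -12
+    : -18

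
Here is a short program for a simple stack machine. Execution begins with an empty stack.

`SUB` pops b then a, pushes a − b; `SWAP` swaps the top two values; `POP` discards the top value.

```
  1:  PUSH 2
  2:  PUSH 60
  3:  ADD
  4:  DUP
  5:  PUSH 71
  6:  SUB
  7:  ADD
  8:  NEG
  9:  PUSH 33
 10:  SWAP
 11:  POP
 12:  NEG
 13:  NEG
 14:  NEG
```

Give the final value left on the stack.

PUSH 2  → 2
PUSH 60 → 2 60
ADD     → 62
DUP     → 62 62
PUSH 71 → 62 62 71
SUB     → 62 -9
ADD     → 53
NEG     → -53
PUSH 33 → -53 33
SWAP    → 33 -53
POP     → 33
NEG     → -33
NEG     → 33
NEG     → -33

-33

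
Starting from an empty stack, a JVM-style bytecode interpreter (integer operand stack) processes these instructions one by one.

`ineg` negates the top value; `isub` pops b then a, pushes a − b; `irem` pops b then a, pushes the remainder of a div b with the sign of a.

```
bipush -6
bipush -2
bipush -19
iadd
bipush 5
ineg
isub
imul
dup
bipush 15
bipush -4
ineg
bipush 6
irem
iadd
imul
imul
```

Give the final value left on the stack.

bipush -6   -6
bipush -2   -6 -2
bipush -19  -6 -2 -19
iadd        -6 -21
bipush 5    -6 -21 5
ineg        -6 -21 -5
isub        -6 -16
imul        96
dup         96 96
bipush 15   96 96 15
bipush -4   96 96 15 -4
ineg        96 96 15 4
bipush 6    96 96 15 4 6
irem        96 96 15 4
iadd        96 96 19
imul        96 1824
imul        175104

175104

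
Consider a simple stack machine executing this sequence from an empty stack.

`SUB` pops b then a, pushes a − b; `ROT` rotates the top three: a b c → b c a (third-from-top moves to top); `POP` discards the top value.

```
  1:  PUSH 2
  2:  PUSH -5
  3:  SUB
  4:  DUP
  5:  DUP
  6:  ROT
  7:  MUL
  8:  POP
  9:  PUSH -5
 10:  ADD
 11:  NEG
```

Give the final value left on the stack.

PUSH 2  -> [2]
PUSH -5 -> [2, -5]
SUB     -> [7]
DUP     -> [7, 7]
DUP     -> [7, 7, 7]
ROT     -> [7, 7, 7]
MUL     -> [7, 49]
POP     -> [7]
PUSH -5 -> [7, -5]
ADD     -> [2]
NEG     -> [-2]

-2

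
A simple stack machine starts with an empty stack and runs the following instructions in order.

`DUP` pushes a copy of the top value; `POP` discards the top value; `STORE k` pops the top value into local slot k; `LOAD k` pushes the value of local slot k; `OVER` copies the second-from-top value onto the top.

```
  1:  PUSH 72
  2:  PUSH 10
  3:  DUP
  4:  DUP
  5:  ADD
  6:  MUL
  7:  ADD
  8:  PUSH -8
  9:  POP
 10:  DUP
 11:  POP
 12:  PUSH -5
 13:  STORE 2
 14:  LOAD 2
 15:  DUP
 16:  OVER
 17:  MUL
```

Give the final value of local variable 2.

-5

PUSH 72 -> [72]
PUSH 10 -> [72, 10]
DUP     -> [72, 10, 10]
DUP     -> [72, 10, 10, 10]
ADD     -> [72, 10, 20]
MUL     -> [72, 200]
ADD     -> [272]
PUSH -8 -> [272, -8]
POP     -> [272]
DUP     -> [272, 272]
POP     -> [272]
PUSH -5 -> [272, -5]
STORE 2 -> [272]
LOAD 2  -> [272, -5]
DUP     -> [272, -5, -5]
OVER    -> [272, -5, -5, -5]
MUL     -> [272, -5, 25]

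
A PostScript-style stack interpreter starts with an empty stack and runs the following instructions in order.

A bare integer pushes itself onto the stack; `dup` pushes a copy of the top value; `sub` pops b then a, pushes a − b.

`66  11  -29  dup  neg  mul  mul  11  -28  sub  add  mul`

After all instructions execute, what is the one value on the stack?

66  : 66
11  : 66 11
-29 : 66 11 -29
dup : 66 11 -29 -29
neg : 66 11 -29 29
mul : 66 11 -841
mul : 66 -9251
11  : 66 -9251 11
-28 : 66 -9251 11 -28
sub : 66 -9251 39
add : 66 -9212
mul : -607992

-607992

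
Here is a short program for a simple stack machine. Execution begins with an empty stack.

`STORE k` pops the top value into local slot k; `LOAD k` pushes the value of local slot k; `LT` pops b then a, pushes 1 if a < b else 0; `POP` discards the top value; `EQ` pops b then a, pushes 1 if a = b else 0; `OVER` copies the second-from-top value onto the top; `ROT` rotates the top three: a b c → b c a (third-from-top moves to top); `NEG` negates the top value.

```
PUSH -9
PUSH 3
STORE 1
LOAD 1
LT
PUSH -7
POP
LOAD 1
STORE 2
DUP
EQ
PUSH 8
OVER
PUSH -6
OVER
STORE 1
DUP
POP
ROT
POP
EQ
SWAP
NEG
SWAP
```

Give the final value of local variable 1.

1

PUSH -9 : -9
PUSH 3  : -9 3
STORE 1 : -9
LOAD 1  : -9 3
LT      : 1
PUSH -7 : 1 -7
POP     : 1
LOAD 1  : 1 3
STORE 2 : 1
DUP     : 1 1
EQ      : 1
PUSH 8  : 1 8
OVER    : 1 8 1
PUSH -6 : 1 8 1 -6
OVER    : 1 8 1 -6 1
STORE 1 : 1 8 1 -6
DUP     : 1 8 1 -6 -6
POP     : 1 8 1 -6
ROT     : 1 1 -6 8
POP     : 1 1 -6
EQ      : 1 0
SWAP    : 0 1
NEG     : 0 -1
SWAP    : -1 0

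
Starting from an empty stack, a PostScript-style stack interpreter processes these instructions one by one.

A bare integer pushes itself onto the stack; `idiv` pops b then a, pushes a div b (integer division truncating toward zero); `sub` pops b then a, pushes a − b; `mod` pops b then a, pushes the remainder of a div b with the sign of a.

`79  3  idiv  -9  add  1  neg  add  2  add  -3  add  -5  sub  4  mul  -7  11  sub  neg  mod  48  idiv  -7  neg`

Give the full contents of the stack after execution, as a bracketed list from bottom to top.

[0, 7]

79   -> 79
3    -> 79 3
idiv -> 26
-9   -> 26 -9
add  -> 17
1    -> 17 1
neg  -> 17 -1
add  -> 16
2    -> 16 2
add  -> 18
-3   -> 18 -3
add  -> 15
-5   -> 15 -5
sub  -> 20
4    -> 20 4
mul  -> 80
-7   -> 80 -7
11   -> 80 -7 11
sub  -> 80 -18
neg  -> 80 18
mod  -> 8
48   -> 8 48
idiv -> 0
-7   -> 0 -7
neg  -> 0 7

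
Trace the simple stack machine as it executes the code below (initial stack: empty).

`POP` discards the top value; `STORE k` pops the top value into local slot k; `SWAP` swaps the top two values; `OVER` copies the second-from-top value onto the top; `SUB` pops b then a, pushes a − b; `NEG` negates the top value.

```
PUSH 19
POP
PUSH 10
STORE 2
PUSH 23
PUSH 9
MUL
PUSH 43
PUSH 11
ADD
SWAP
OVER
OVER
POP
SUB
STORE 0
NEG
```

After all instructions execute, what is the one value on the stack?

PUSH 19  19
POP      (empty)
PUSH 10  10
STORE 2  (empty)
PUSH 23  23
PUSH 9   23 9
MUL      207
PUSH 43  207 43
PUSH 11  207 43 11
ADD      207 54
SWAP     54 207
OVER     54 207 54
OVER     54 207 54 207
POP      54 207 54
SUB      54 153
STORE 0  54
NEG      -54

-54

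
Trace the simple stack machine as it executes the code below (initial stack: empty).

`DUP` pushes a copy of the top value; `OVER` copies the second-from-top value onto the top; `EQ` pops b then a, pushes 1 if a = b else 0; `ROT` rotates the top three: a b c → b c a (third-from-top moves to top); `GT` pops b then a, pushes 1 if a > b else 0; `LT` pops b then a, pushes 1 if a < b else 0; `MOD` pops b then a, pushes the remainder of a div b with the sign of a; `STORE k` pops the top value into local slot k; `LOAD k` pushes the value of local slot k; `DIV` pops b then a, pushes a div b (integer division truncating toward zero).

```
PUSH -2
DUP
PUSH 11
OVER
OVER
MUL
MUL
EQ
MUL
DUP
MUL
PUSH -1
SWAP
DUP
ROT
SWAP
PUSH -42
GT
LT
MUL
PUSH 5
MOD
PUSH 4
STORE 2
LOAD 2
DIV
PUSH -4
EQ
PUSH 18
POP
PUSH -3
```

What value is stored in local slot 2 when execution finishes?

4

PUSH -2   -2
DUP       -2 -2
PUSH 11   -2 -2 11
OVER      -2 -2 11 -2
OVER      -2 -2 11 -2 11
MUL       -2 -2 11 -22
MUL       -2 -2 -242
EQ        -2 0
MUL       0
DUP       0 0
MUL       0
PUSH -1   0 -1
SWAP      -1 0
DUP       -1 0 0
ROT       0 0 -1
SWAP      0 -1 0
PUSH -42  0 -1 0 -42
GT        0 -1 1
LT        0 1
MUL       0
PUSH 5    0 5
MOD       0
PUSH 4    0 4
STORE 2   0
LOAD 2    0 4
DIV       0
PUSH -4   0 -4
EQ        0
PUSH 18   0 18
POP       0
PUSH -3   0 -3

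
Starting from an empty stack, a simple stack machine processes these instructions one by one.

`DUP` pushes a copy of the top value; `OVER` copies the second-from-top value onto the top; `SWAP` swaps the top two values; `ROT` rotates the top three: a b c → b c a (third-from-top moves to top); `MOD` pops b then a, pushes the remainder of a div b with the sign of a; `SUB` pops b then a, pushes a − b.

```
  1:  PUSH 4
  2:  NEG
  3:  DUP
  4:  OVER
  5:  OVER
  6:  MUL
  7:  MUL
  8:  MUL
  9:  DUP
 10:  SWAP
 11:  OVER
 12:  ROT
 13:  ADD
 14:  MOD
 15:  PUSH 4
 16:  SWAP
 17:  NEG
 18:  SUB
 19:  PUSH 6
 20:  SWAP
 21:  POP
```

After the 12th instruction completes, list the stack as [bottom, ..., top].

PUSH 4  [4]
NEG     [-4]
DUP     [-4, -4]
OVER    [-4, -4, -4]
OVER    [-4, -4, -4, -4]
MUL     [-4, -4, 16]
MUL     [-4, -64]
MUL     [256]
DUP     [256, 256]
SWAP    [256, 256]
OVER    [256, 256, 256]
ROT     [256, 256, 256]

[256, 256, 256]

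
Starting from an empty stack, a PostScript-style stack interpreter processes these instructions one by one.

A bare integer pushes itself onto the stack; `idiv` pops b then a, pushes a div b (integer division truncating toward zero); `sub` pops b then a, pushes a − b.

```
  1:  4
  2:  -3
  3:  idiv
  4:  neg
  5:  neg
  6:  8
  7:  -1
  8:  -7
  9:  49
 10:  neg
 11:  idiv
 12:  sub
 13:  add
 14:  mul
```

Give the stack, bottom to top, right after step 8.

4    -> 4
-3   -> 4 -3
idiv -> -1
neg  -> 1
neg  -> -1
8    -> -1 8
-1   -> -1 8 -1
-7   -> -1 8 -1 -7

[-1, 8, -1, -7]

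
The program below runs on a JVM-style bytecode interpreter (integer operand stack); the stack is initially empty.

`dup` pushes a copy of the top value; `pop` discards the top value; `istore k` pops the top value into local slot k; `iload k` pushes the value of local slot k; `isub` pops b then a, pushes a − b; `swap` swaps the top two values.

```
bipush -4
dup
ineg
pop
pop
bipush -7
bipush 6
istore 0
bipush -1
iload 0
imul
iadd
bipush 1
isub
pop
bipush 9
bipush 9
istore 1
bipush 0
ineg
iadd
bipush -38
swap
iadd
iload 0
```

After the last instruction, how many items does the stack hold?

2

bipush -4  → [-4]
dup        → [-4, -4]
ineg       → [-4, 4]
pop        → [-4]
pop        → []
bipush -7  → [-7]
bipush 6   → [-7, 6]
istore 0   → [-7]
bipush -1  → [-7, -1]
iload 0    → [-7, -1, 6]
imul       → [-7, -6]
iadd       → [-13]
bipush 1   → [-13, 1]
isub       → [-14]
pop        → []
bipush 9   → [9]
bipush 9   → [9, 9]
istore 1   → [9]
bipush 0   → [9, 0]
ineg       → [9, 0]
iadd       → [9]
bipush -38 → [9, -38]
swap       → [-38, 9]
iadd       → [-29]
iload 0    → [-29, 6]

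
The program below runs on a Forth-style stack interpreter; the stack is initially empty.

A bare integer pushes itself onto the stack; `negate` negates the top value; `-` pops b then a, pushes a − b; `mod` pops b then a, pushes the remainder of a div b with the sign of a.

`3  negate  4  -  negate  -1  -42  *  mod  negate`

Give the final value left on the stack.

3      : 3
negate : -3
4      : -3 4
-      : -7
negate : 7
-1     : 7 -1
-42    : 7 -1 -42
*      : 7 42
mod    : 7
negate : -7

-7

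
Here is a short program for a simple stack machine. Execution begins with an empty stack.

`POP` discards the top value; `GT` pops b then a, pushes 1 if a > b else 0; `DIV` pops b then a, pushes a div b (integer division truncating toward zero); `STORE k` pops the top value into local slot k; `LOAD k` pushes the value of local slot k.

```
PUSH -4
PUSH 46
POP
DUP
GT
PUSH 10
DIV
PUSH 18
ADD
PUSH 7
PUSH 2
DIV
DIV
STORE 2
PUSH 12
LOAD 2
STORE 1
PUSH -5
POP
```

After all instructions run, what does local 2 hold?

PUSH -4 -> -4
PUSH 46 -> -4 46
POP     -> -4
DUP     -> -4 -4
GT      -> 0
PUSH 10 -> 0 10
DIV     -> 0
PUSH 18 -> 0 18
ADD     -> 18
PUSH 7  -> 18 7
PUSH 2  -> 18 7 2
DIV     -> 18 3
DIV     -> 6
STORE 2 -> (empty)
PUSH 12 -> 12
LOAD 2  -> 12 6
STORE 1 -> 12
PUSH -5 -> 12 -5
POP     -> 12

6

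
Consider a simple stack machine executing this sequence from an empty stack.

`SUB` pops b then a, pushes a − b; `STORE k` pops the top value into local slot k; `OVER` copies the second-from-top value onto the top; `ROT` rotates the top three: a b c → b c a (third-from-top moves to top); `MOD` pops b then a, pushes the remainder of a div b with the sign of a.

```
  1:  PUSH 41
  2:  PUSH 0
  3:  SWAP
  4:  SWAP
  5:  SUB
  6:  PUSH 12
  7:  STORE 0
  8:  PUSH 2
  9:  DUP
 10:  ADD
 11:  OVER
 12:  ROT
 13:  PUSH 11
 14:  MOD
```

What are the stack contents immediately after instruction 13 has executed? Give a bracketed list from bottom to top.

PUSH 41 → 41
PUSH 0  → 41 0
SWAP    → 0 41
SWAP    → 41 0
SUB     → 41
PUSH 12 → 41 12
STORE 0 → 41
PUSH 2  → 41 2
DUP     → 41 2 2
ADD     → 41 4
OVER    → 41 4 41
ROT     → 4 41 41
PUSH 11 → 4 41 41 11

[4, 41, 41, 11]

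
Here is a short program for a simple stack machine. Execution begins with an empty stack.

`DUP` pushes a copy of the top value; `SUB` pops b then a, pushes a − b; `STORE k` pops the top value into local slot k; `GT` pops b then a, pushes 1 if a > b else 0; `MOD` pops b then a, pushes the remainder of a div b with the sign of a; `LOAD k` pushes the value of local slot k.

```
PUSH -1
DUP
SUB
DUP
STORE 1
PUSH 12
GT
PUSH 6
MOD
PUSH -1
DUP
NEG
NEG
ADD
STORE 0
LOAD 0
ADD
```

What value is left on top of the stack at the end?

-2

PUSH -1 : -1
DUP     : -1 -1
SUB     : 0
DUP     : 0 0
STORE 1 : 0
PUSH 12 : 0 12
GT      : 0
PUSH 6  : 0 6
MOD     : 0
PUSH -1 : 0 -1
DUP     : 0 -1 -1
NEG     : 0 -1 1
NEG     : 0 -1 -1
ADD     : 0 -2
STORE 0 : 0
LOAD 0  : 0 -2
ADD     : -2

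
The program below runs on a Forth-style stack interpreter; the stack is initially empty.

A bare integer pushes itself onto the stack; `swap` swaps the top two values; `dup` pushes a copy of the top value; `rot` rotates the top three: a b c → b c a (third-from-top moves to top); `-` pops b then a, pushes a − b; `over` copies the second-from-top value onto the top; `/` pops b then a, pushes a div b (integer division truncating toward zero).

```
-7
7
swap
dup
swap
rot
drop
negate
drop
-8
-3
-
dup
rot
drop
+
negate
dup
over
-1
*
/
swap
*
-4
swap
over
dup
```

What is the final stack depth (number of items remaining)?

-7     → -7
7      → -7 7
swap   → 7 -7
dup    → 7 -7 -7
swap   → 7 -7 -7
rot    → -7 -7 7
drop   → -7 -7
negate → -7 7
drop   → -7
-8     → -7 -8
-3     → -7 -8 -3
-      → -7 -5
dup    → -7 -5 -5
rot    → -5 -5 -7
drop   → -5 -5
+      → -10
negate → 10
dup    → 10 10
over   → 10 10 10
-1     → 10 10 10 -1
*      → 10 10 -10
/      → 10 -1
swap   → -1 10
*      → -10
-4     → -10 -4
swap   → -4 -10
over   → -4 -10 -4
dup    → -4 -10 -4 -4

4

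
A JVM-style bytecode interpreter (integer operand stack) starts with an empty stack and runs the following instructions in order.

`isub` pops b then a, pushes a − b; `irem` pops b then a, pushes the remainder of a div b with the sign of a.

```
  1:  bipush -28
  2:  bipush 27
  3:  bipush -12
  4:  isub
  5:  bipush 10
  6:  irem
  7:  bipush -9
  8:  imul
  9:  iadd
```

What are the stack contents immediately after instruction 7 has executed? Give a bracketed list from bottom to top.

bipush -28 : -28
bipush 27  : -28 27
bipush -12 : -28 27 -12
isub       : -28 39
bipush 10  : -28 39 10
irem       : -28 9
bipush -9  : -28 9 -9

[-28, 9, -9]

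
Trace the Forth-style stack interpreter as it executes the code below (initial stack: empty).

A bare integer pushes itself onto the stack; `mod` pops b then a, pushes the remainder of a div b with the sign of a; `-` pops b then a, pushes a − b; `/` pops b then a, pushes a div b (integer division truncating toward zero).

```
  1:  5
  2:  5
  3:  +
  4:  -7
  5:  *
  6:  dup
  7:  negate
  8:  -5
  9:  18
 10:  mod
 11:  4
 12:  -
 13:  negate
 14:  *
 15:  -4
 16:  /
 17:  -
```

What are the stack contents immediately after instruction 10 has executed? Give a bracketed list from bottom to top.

5      → [5]
5      → [5, 5]
+      → [10]
-7     → [10, -7]
*      → [-70]
dup    → [-70, -70]
negate → [-70, 70]
-5     → [-70, 70, -5]
18     → [-70, 70, -5, 18]
mod    → [-70, 70, -5]

[-70, 70, -5]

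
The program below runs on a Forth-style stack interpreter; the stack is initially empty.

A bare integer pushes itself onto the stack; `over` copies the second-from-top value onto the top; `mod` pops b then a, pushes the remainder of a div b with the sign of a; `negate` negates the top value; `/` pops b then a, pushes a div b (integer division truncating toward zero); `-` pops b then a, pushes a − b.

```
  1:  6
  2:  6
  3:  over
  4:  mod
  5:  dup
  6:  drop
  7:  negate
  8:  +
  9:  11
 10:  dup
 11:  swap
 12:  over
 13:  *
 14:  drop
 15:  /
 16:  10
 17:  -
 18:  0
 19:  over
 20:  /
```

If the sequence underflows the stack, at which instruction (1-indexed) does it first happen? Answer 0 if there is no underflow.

6      -> 6
6      -> 6 6
over   -> 6 6 6
mod    -> 6 0
dup    -> 6 0 0
drop   -> 6 0
negate -> 6 0
+      -> 6
11     -> 6 11
dup    -> 6 11 11
swap   -> 6 11 11
over   -> 6 11 11 11
*      -> 6 11 121
drop   -> 6 11
/      -> 0
10     -> 0 10
-      -> -10
0      -> -10 0
over   -> -10 0 -10
/      -> -10 0

0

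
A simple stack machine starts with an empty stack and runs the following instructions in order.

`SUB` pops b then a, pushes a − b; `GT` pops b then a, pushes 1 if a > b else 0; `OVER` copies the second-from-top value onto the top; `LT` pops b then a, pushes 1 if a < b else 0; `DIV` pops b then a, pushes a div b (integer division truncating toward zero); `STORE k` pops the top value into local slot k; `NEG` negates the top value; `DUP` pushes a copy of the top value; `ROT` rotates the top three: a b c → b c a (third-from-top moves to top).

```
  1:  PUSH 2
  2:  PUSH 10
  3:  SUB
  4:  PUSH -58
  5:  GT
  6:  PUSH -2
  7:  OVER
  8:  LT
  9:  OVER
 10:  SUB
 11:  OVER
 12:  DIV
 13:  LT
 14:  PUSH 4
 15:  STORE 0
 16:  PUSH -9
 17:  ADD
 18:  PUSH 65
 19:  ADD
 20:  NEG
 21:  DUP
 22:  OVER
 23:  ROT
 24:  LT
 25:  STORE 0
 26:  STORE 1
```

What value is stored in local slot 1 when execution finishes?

-56

PUSH 2   : [2]
PUSH 10  : [2, 10]
SUB      : [-8]
PUSH -58 : [-8, -58]
GT       : [1]
PUSH -2  : [1, -2]
OVER     : [1, -2, 1]
LT       : [1, 1]
OVER     : [1, 1, 1]
SUB      : [1, 0]
OVER     : [1, 0, 1]
DIV      : [1, 0]
LT       : [0]
PUSH 4   : [0, 4]
STORE 0  : [0]
PUSH -9  : [0, -9]
ADD      : [-9]
PUSH 65  : [-9, 65]
ADD      : [56]
NEG      : [-56]
DUP      : [-56, -56]
OVER     : [-56, -56, -56]
ROT      : [-56, -56, -56]
LT       : [-56, 0]
STORE 0  : [-56]
STORE 1  : []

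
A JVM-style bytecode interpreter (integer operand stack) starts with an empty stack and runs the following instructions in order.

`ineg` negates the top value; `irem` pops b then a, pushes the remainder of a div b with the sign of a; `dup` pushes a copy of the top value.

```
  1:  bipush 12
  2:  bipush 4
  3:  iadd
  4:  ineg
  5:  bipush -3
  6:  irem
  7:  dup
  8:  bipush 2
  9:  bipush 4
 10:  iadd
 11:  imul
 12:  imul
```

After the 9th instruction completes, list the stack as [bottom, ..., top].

bipush 12 : [12]
bipush 4  : [12, 4]
iadd      : [16]
ineg      : [-16]
bipush -3 : [-16, -3]
irem      : [-1]
dup       : [-1, -1]
bipush 2  : [-1, -1, 2]
bipush 4  : [-1, -1, 2, 4]

[-1, -1, 2, 4]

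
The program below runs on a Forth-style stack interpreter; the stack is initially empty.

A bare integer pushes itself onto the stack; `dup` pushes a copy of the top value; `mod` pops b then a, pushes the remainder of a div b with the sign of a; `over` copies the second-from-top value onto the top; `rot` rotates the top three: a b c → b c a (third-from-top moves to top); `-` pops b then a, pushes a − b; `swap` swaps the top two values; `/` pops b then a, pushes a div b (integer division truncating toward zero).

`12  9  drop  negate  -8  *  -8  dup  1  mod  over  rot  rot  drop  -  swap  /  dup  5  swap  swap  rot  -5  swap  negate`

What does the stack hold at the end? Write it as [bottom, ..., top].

[0, 5, -5, 0]

12     : [12]
9      : [12, 9]
drop   : [12]
negate : [-12]
-8     : [-12, -8]
*      : [96]
-8     : [96, -8]
dup    : [96, -8, -8]
1      : [96, -8, -8, 1]
mod    : [96, -8, 0]
over   : [96, -8, 0, -8]
rot    : [96, 0, -8, -8]
rot    : [96, -8, -8, 0]
drop   : [96, -8, -8]
-      : [96, 0]
swap   : [0, 96]
/      : [0]
dup    : [0, 0]
5      : [0, 0, 5]
swap   : [0, 5, 0]
swap   : [0, 0, 5]
rot    : [0, 5, 0]
-5     : [0, 5, 0, -5]
swap   : [0, 5, -5, 0]
negate : [0, 5, -5, 0]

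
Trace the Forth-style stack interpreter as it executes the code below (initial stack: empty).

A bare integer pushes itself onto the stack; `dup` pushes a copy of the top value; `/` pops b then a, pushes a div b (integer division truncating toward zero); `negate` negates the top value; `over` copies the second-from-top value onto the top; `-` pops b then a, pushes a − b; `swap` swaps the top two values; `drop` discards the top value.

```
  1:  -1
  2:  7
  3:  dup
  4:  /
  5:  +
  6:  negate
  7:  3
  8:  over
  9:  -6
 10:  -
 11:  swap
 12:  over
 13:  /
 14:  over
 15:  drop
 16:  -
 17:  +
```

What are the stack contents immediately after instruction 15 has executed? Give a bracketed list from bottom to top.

[0, 6, 0]

-1      [-1]
7       [-1, 7]
dup     [-1, 7, 7]
/       [-1, 1]
+       [0]
negate  [0]
3       [0, 3]
over    [0, 3, 0]
-6      [0, 3, 0, -6]
-       [0, 3, 6]
swap    [0, 6, 3]
over    [0, 6, 3, 6]
/       [0, 6, 0]
over    [0, 6, 0, 6]
drop    [0, 6, 0]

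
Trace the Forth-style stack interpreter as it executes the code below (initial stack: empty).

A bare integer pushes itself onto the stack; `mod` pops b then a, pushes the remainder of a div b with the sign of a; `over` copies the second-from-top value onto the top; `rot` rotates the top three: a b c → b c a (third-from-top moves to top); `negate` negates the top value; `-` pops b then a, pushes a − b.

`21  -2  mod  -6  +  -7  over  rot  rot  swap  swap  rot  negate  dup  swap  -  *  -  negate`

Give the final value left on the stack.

5

21     -> [21]
-2     -> [21, -2]
mod    -> [1]
-6     -> [1, -6]
+      -> [-5]
-7     -> [-5, -7]
over   -> [-5, -7, -5]
rot    -> [-7, -5, -5]
rot    -> [-5, -5, -7]
swap   -> [-5, -7, -5]
swap   -> [-5, -5, -7]
rot    -> [-5, -7, -5]
negate -> [-5, -7, 5]
dup    -> [-5, -7, 5, 5]
swap   -> [-5, -7, 5, 5]
-      -> [-5, -7, 0]
*      -> [-5, 0]
-      -> [-5]
negate -> [5]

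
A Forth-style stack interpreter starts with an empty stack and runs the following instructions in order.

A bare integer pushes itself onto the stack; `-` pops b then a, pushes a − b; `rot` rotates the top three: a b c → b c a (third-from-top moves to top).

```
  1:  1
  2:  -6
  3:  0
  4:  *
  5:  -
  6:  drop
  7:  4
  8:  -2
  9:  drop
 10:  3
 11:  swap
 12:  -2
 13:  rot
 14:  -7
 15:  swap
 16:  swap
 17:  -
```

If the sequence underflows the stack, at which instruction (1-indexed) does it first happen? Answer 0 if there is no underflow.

0

1    -> 1
-6   -> 1 -6
0    -> 1 -6 0
*    -> 1 0
-    -> 1
drop -> (empty)
4    -> 4
-2   -> 4 -2
drop -> 4
3    -> 4 3
swap -> 3 4
-2   -> 3 4 -2
rot  -> 4 -2 3
-7   -> 4 -2 3 -7
swap -> 4 -2 -7 3
swap -> 4 -2 3 -7
-    -> 4 -2 10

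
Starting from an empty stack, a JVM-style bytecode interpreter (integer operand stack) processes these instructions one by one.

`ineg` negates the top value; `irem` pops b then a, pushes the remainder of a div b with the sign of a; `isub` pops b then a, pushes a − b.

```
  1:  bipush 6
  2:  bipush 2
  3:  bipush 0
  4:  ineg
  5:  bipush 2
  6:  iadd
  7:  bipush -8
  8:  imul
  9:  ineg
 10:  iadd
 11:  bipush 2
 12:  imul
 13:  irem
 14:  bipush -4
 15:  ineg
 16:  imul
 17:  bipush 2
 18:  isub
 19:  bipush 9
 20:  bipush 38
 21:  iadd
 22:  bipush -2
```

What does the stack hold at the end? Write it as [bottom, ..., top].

bipush 6  : [6]
bipush 2  : [6, 2]
bipush 0  : [6, 2, 0]
ineg      : [6, 2, 0]
bipush 2  : [6, 2, 0, 2]
iadd      : [6, 2, 2]
bipush -8 : [6, 2, 2, -8]
imul      : [6, 2, -16]
ineg      : [6, 2, 16]
iadd      : [6, 18]
bipush 2  : [6, 18, 2]
imul      : [6, 36]
irem      : [6]
bipush -4 : [6, -4]
ineg      : [6, 4]
imul      : [24]
bipush 2  : [24, 2]
isub      : [22]
bipush 9  : [22, 9]
bipush 38 : [22, 9, 38]
iadd      : [22, 47]
bipush -2 : [22, 47, -2]

[22, 47, -2]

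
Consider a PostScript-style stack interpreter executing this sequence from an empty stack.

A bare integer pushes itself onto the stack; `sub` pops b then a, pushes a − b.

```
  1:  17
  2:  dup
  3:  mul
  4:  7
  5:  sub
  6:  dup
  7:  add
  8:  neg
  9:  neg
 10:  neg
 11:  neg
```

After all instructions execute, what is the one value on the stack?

564

17  → 17
dup → 17 17
mul → 289
7   → 289 7
sub → 282
dup → 282 282
add → 564
neg → -564
neg → 564
neg → -564
neg → 564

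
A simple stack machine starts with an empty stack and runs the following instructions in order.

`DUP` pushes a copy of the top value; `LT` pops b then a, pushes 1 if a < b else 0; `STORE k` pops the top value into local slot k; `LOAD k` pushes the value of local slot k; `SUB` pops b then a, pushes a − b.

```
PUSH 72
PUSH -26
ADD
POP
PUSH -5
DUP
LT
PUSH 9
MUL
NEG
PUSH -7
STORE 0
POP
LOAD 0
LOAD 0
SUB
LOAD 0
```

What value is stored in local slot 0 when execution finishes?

-7

PUSH 72   72
PUSH -26  72 -26
ADD       46
POP       (empty)
PUSH -5   -5
DUP       -5 -5
LT        0
PUSH 9    0 9
MUL       0
NEG       0
PUSH -7   0 -7
STORE 0   0
POP       (empty)
LOAD 0    -7
LOAD 0    -7 -7
SUB       0
LOAD 0    0 -7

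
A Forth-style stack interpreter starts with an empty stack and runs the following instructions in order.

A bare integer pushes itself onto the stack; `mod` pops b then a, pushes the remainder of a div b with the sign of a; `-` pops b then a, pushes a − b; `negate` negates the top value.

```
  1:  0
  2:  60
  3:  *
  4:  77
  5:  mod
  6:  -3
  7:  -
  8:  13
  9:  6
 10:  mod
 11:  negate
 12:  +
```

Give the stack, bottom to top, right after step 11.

[3, -1]

0       0
60      0 60
*       0
77      0 77
mod     0
-3      0 -3
-       3
13      3 13
6       3 13 6
mod     3 1
negate  3 -1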